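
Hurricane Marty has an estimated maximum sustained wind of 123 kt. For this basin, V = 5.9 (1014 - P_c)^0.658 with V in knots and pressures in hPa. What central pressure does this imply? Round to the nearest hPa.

913 hPa

ΔP = (V / 5.9)^(1/0.658) = (123/5.9)^1.520.
123/5.9 = 20.847; 20.847^1.520 ≈ 101.07 hPa.
P_c = 1014 − 101.07 = 912.93 ≈ 913 hPa.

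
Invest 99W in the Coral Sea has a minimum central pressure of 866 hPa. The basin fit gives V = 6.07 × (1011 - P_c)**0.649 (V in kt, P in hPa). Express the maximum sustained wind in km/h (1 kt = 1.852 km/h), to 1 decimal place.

ΔP = 1011 − 866 = 145 hPa.
V ≈ 6.07 × 145^0.649 = 6.07 × 25.277 ≈ 153.432 kt.
153.432 × 1.852 ≈ 284.16 km/h → 284.2 km/h.

284.2 km/h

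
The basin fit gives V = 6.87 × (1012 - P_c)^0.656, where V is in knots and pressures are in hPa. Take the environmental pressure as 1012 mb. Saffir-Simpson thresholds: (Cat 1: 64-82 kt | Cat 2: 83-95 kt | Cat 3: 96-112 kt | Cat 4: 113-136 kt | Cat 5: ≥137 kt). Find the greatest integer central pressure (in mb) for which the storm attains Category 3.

Category 3 begins at V = 96 kt.
Required ΔP = (96/6.87)^(1/0.656) = 13.974^1.524 ≈ 55.71 mb.
P_c ≤ 1012 − 55.71 = 956.29, so the highest integer P_c is 956 mb.

956 mb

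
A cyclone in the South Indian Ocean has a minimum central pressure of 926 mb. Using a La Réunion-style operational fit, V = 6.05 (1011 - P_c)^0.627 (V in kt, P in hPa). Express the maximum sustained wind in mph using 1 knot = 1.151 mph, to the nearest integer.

113 mph

ΔP = 1011 − 926 = 85 mb.
V ≈ 6.05 × 85^0.627 = 6.05 × 16.209 ≈ 98.062 kt.
98.062 × 1.151 ≈ 112.87 mph → 113 mph.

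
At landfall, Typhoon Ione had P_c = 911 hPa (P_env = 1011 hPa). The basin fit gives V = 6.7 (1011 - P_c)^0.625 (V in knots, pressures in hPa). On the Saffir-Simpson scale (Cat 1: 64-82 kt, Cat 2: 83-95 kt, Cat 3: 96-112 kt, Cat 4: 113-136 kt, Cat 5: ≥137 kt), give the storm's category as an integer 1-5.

ΔP = 1011 − 911 = 100 hPa.
V ≈ 6.7 × 100^0.625 = 6.7 × 17.78 ≈ 119 kt.
119 kt falls in the Category 4 band.

4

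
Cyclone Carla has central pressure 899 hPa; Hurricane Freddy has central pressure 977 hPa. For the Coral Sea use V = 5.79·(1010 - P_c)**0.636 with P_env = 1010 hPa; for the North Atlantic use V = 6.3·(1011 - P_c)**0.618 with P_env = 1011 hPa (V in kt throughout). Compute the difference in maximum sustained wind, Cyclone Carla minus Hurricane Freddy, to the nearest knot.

Cyclone Carla: ΔP = 111; V ≈ 5.79 × 111^0.636 ≈ 115.75 kt.
Hurricane Freddy: ΔP = 34; V ≈ 6.3 × 34^0.618 ≈ 55.69 kt.
Difference ≈ 115.75 − 55.69 = 60.06 → 60 kt.

60 kt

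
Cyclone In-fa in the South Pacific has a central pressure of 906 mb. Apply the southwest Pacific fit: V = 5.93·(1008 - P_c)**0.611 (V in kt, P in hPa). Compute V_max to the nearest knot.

ΔP = 1008 − 906 = 102 mb.
102^0.611 ≈ 16.875.
V ≈ 5.93 × 16.875 ≈ 100.1 kt.

100 kt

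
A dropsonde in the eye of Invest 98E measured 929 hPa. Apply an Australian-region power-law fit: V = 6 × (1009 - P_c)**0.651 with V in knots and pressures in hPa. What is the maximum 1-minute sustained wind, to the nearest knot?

104 kt

ΔP = 1009 − 929 = 80 hPa.
80^0.651 ≈ 17.335.
V ≈ 6 × 17.335 ≈ 104.0 kt.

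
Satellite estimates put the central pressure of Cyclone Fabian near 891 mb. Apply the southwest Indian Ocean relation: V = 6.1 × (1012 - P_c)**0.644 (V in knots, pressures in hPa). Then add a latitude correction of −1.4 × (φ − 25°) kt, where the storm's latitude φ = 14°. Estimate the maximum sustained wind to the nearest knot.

ΔP = 1012 − 891 = 121 mb.
121^0.644 ≈ 21.944.
V ≈ 6.1 × 21.944 ≈ 133.9 kt.
Latitude correction: −1.4 × (14 − 25) = 15.4 kt.
Corrected V ≈ 149.3 kt → 149 kt.

149 kt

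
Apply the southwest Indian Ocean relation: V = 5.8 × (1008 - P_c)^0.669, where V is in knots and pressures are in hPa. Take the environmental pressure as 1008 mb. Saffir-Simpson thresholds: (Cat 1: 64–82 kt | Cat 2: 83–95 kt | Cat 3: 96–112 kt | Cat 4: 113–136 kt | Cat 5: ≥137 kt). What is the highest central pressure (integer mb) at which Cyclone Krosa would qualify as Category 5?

895 mb

Category 5 begins at V = 137 kt.
Required ΔP = (137/5.8)^(1/0.669) = 23.621^1.495 ≈ 112.92 mb.
P_c ≤ 1008 − 112.92 = 895.08, so the highest integer P_c is 895 mb.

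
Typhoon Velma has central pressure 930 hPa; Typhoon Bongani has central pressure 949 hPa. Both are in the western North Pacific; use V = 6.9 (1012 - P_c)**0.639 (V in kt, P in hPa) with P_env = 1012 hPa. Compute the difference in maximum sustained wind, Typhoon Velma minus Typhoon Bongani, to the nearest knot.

18 kt

Typhoon Velma: ΔP = 82; V ≈ 6.9 × 82^0.639 ≈ 115.29 kt.
Typhoon Bongani: ΔP = 63; V ≈ 6.9 × 63^0.639 ≈ 97.42 kt.
Difference ≈ 115.29 − 97.42 = 17.87 → 18 kt.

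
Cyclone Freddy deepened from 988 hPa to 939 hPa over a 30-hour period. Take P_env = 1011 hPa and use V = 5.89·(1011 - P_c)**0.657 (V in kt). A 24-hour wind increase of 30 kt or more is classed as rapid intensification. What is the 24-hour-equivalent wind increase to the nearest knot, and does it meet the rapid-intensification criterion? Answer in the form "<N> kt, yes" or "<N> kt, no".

41 kt, yes

V₁: ΔP = 23, V ≈ 5.89 × 23^0.657 ≈ 46.21 kt.
V₂: ΔP = 72, V ≈ 5.89 × 72^0.657 ≈ 97.81 kt.
ΔV over 30 h = 51.60 kt → 24 h equivalent = 51.60 × 24/30 ≈ 41.28 kt.
41 kt ≥ 30 kt ⇒ rapid intensification.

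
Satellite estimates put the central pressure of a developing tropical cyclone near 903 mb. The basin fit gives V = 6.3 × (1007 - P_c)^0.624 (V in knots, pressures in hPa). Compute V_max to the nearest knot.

ΔP = 1007 − 903 = 104 mb.
104^0.624 ≈ 18.140.
V ≈ 6.3 × 18.140 ≈ 114.3 kt.

114 kt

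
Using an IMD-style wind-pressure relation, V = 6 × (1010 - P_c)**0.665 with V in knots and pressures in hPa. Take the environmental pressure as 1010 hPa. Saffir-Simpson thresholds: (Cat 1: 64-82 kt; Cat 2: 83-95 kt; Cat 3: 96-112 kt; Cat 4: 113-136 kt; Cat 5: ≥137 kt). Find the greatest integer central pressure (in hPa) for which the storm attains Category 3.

Category 3 begins at V = 96 kt.
Required ΔP = (96/6)^(1/0.665) = 16.000^1.504 ≈ 64.67 hPa.
P_c ≤ 1010 − 64.67 = 945.33, so the highest integer P_c is 945 hPa.

945 hPa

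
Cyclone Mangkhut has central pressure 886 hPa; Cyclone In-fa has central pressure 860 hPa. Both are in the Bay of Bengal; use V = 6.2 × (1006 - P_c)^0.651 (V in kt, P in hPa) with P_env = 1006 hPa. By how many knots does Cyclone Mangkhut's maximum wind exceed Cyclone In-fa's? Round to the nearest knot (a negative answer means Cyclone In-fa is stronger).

-19 kt

Cyclone Mangkhut: ΔP = 120; V ≈ 6.2 × 120^0.651 ≈ 139.94 kt.
Cyclone In-fa: ΔP = 146; V ≈ 6.2 × 146^0.651 ≈ 159.00 kt.
Difference ≈ 139.94 − 159.00 = -19.06 → -19 kt.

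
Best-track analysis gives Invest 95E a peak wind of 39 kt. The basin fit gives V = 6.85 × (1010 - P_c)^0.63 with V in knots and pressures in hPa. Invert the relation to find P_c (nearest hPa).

ΔP = (V / 6.85)^(1/0.63) = (39/6.85)^1.587.
39/6.85 = 5.693; 5.693^1.587 ≈ 15.81 hPa.
P_c = 1010 − 15.81 = 994.19 ≈ 994 hPa.

994 hPa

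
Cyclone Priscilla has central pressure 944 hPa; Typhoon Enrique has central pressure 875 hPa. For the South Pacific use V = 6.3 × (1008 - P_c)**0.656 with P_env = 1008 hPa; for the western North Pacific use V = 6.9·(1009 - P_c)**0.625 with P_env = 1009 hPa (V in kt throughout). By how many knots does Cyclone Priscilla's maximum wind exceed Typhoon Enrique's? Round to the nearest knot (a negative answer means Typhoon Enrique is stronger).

Cyclone Priscilla: ΔP = 64; V ≈ 6.3 × 64^0.656 ≈ 96.43 kt.
Typhoon Enrique: ΔP = 134; V ≈ 6.9 × 134^0.625 ≈ 147.33 kt.
Difference ≈ 96.43 − 147.33 = -50.90 → -51 kt.

-51 kt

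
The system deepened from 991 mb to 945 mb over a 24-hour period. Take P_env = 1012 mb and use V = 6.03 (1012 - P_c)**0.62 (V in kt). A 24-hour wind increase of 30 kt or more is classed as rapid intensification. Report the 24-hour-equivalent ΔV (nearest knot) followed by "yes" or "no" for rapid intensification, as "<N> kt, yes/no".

V₁: ΔP = 21, V ≈ 6.03 × 21^0.62 ≈ 39.82 kt.
V₂: ΔP = 67, V ≈ 6.03 × 67^0.62 ≈ 81.75 kt.
ΔV over 24 h = 41.93 kt → 24 h equivalent = 41.93 × 24/24 ≈ 41.93 kt.
42 kt ≥ 30 kt ⇒ rapid intensification.

42 kt, yes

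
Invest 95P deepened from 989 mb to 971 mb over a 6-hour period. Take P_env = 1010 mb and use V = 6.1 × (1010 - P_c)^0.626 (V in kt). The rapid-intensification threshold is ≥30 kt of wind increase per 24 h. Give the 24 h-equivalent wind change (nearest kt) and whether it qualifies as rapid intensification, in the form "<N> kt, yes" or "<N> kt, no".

78 kt, yes

V₁: ΔP = 21, V ≈ 6.1 × 21^0.626 ≈ 41.02 kt.
V₂: ΔP = 39, V ≈ 6.1 × 39^0.626 ≈ 60.44 kt.
ΔV over 6 h = 19.42 kt → 24 h equivalent = 19.42 × 24/6 ≈ 77.68 kt.
78 kt ≥ 30 kt ⇒ rapid intensification.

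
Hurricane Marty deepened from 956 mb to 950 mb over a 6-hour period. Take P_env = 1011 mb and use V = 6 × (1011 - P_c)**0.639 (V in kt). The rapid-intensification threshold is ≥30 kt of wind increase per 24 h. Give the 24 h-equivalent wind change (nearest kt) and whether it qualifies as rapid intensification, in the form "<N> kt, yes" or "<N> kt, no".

21 kt, no

V₁: ΔP = 55, V ≈ 6 × 55^0.639 ≈ 77.67 kt.
V₂: ΔP = 61, V ≈ 6 × 61^0.639 ≈ 82.98 kt.
ΔV over 6 h = 5.31 kt → 24 h equivalent = 5.31 × 24/6 ≈ 21.24 kt.
21 kt < 30 kt ⇒ not rapid intensification.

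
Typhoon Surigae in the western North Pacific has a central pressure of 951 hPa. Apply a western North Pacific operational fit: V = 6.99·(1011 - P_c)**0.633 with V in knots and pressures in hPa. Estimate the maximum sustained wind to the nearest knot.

ΔP = 1011 − 951 = 60 hPa.
60^0.633 ≈ 13.353.
V ≈ 6.99 × 13.353 ≈ 93.3 kt.

93 kt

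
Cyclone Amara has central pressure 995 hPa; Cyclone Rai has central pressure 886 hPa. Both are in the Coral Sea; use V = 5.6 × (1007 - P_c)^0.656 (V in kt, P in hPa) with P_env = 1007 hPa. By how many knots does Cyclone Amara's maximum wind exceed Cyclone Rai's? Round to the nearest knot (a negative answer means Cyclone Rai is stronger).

-102 kt

Cyclone Amara: ΔP = 12; V ≈ 5.6 × 12^0.656 ≈ 28.58 kt.
Cyclone Rai: ΔP = 121; V ≈ 5.6 × 121^0.656 ≈ 130.17 kt.
Difference ≈ 28.58 − 130.17 = -101.59 → -102 kt.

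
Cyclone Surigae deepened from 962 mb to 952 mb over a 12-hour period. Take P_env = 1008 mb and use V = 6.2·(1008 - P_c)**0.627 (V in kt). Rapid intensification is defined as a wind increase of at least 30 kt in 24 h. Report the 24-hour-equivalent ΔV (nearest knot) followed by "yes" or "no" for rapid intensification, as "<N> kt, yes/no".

18 kt, no

V₁: ΔP = 46, V ≈ 6.2 × 46^0.627 ≈ 68.38 kt.
V₂: ΔP = 56, V ≈ 6.2 × 56^0.627 ≈ 77.36 kt.
ΔV over 12 h = 8.98 kt → 24 h equivalent = 8.98 × 24/12 ≈ 17.96 kt.
18 kt < 30 kt ⇒ not rapid intensification.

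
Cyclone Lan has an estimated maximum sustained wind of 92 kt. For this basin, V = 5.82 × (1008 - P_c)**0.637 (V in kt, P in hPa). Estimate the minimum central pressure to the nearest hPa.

ΔP = (V / 5.82)^(1/0.637) = (92/5.82)^1.570.
92/5.82 = 15.808; 15.808^1.570 ≈ 76.22 hPa.
P_c = 1008 − 76.22 = 931.78 ≈ 932 hPa.

932 hPa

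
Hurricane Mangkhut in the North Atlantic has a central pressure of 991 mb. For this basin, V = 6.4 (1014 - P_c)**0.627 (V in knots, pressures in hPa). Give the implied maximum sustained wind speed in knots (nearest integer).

ΔP = 1014 − 991 = 23 mb.
23^0.627 ≈ 7.142.
V ≈ 6.4 × 7.142 ≈ 45.7 kt.

46 kt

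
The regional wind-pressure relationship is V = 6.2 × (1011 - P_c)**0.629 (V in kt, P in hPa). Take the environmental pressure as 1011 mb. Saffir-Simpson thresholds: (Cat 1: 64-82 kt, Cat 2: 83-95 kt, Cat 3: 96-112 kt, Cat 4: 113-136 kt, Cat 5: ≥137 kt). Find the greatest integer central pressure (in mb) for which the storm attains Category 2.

949 mb

Category 2 begins at V = 83 kt.
Required ΔP = (83/6.2)^(1/0.629) = 13.387^1.590 ≈ 61.83 mb.
P_c ≤ 1011 − 61.83 = 949.17, so the highest integer P_c is 949 mb.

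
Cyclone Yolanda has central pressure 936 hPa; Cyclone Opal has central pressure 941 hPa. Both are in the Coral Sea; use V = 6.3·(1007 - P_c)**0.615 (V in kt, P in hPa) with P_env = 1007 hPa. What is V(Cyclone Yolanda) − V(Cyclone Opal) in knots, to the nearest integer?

Cyclone Yolanda: ΔP = 71; V ≈ 6.3 × 71^0.615 ≈ 86.67 kt.
Cyclone Opal: ΔP = 66; V ≈ 6.3 × 66^0.615 ≈ 82.86 kt.
Difference ≈ 86.67 − 82.86 = 3.81 → 4 kt.

4 kt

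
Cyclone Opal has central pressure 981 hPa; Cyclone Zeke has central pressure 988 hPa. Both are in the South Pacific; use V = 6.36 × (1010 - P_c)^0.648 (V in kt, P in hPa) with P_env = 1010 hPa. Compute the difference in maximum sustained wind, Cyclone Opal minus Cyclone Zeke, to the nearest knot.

Cyclone Opal: ΔP = 29; V ≈ 6.36 × 29^0.648 ≈ 56.38 kt.
Cyclone Zeke: ΔP = 22; V ≈ 6.36 × 22^0.648 ≈ 47.14 kt.
Difference ≈ 56.38 − 47.14 = 9.24 → 9 kt.

9 kt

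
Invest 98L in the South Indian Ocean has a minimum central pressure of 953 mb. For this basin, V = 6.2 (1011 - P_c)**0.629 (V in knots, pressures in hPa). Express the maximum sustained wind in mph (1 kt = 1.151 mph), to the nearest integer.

ΔP = 1011 − 953 = 58 mb.
V ≈ 6.2 × 58^0.629 = 6.2 × 12.859 ≈ 79.724 kt.
79.724 × 1.151 ≈ 91.76 mph → 92 mph.

92 mph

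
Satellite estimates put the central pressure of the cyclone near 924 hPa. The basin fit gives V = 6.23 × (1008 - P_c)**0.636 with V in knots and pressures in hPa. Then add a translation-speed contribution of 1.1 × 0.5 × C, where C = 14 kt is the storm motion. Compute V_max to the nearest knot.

ΔP = 1008 − 924 = 84 hPa.
84^0.636 ≈ 16.743.
V ≈ 6.23 × 16.743 ≈ 104.3 kt.
Translation term: 1.1 × 0.5 × 14 = 7.7 kt.
Corrected V ≈ 112 kt → 112 kt.

112 kt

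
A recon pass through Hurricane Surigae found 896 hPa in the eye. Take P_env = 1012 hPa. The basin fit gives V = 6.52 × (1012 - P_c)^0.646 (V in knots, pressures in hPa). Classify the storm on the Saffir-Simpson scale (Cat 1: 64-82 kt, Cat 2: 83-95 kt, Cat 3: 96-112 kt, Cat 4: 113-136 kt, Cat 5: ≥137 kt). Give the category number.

ΔP = 1012 − 896 = 116 hPa.
V ≈ 6.52 × 116^0.646 = 6.52 × 21.56 ≈ 141 kt.
141 kt falls in the Category 5 band.

5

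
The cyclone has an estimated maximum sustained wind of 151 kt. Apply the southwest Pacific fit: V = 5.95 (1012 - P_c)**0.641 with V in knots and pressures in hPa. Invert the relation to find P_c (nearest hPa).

ΔP = (V / 5.95)^(1/0.641) = (151/5.95)^1.560.
151/5.95 = 25.378; 25.378^1.560 ≈ 155.25 hPa.
P_c = 1012 − 155.25 = 856.75 ≈ 857 hPa.

857 hPa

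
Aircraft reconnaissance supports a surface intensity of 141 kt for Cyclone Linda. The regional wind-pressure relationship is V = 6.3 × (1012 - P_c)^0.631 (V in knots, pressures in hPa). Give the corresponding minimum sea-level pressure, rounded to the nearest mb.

ΔP = (V / 6.3)^(1/0.631) = (141/6.3)^1.585.
141/6.3 = 22.381; 22.381^1.585 ≈ 137.81 mb.
P_c = 1012 − 137.81 = 874.19 ≈ 874 mb.

874 mb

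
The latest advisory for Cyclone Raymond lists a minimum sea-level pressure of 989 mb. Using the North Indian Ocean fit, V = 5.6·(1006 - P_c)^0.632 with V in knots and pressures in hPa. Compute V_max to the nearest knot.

ΔP = 1006 − 989 = 17 mb.
17^0.632 ≈ 5.993.
V ≈ 5.6 × 5.993 ≈ 33.6 kt.

34 kt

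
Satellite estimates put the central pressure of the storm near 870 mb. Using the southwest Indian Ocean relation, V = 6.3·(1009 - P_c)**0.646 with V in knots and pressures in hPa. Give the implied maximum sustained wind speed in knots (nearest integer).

153 kt

ΔP = 1009 − 870 = 139 mb.
139^0.646 ≈ 24.232.
V ≈ 6.3 × 24.232 ≈ 152.7 kt.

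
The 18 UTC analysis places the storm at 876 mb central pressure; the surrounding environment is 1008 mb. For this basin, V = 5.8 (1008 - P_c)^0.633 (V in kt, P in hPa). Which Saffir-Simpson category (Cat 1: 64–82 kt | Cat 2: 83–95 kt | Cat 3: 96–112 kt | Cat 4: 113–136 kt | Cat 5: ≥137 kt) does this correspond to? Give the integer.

4

ΔP = 1008 − 876 = 132 mb.
V ≈ 5.8 × 132^0.633 = 5.8 × 21.99 ≈ 128 kt.
128 kt falls in the Category 4 band.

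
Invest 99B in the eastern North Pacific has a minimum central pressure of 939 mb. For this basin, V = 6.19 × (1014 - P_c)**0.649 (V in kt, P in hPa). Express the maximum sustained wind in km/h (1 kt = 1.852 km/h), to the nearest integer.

189 km/h

ΔP = 1014 − 939 = 75 mb.
V ≈ 6.19 × 75^0.649 = 6.19 × 16.478 ≈ 102.001 kt.
102.001 × 1.852 ≈ 188.91 km/h → 189 km/h.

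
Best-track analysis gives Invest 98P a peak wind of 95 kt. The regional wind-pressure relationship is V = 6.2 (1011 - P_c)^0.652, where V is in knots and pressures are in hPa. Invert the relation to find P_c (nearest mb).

ΔP = (V / 6.2)^(1/0.652) = (95/6.2)^1.534.
95/6.2 = 15.323; 15.323^1.534 ≈ 65.76 mb.
P_c = 1011 − 65.76 = 945.24 ≈ 945 mb.

945 mb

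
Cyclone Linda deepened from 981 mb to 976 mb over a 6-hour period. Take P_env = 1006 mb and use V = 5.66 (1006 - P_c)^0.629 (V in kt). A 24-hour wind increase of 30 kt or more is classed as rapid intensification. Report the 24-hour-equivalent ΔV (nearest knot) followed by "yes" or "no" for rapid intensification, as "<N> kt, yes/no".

21 kt, no

V₁: ΔP = 25, V ≈ 5.66 × 25^0.629 ≈ 42.87 kt.
V₂: ΔP = 30, V ≈ 5.66 × 30^0.629 ≈ 48.08 kt.
ΔV over 6 h = 5.21 kt → 24 h equivalent = 5.21 × 24/6 ≈ 20.84 kt.
21 kt < 30 kt ⇒ not rapid intensification.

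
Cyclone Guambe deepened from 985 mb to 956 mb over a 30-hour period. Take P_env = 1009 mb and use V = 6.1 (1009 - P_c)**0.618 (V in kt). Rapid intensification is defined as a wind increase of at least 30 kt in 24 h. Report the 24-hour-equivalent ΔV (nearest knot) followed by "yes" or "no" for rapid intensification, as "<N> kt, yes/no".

V₁: ΔP = 24, V ≈ 6.1 × 24^0.618 ≈ 43.48 kt.
V₂: ΔP = 53, V ≈ 6.1 × 53^0.618 ≈ 70.95 kt.
ΔV over 30 h = 27.47 kt → 24 h equivalent = 27.47 × 24/30 ≈ 21.98 kt.
22 kt < 30 kt ⇒ not rapid intensification.

22 kt, no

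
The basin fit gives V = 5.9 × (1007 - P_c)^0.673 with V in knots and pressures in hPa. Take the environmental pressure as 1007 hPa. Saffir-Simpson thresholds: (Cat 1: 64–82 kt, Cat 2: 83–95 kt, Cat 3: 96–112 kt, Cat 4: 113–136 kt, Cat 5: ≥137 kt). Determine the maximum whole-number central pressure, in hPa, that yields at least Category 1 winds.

Category 1 begins at V = 64 kt.
Required ΔP = (64/5.9)^(1/0.673) = 10.847^1.486 ≈ 34.54 hPa.
P_c ≤ 1007 − 34.54 = 972.46, so the highest integer P_c is 972 hPa.

972 hPa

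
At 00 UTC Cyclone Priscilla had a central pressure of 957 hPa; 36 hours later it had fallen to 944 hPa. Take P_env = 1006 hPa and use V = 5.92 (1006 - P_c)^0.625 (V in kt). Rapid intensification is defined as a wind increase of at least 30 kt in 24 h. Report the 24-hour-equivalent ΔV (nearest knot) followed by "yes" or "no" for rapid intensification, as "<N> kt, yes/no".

V₁: ΔP = 49, V ≈ 5.92 × 49^0.625 ≈ 67.41 kt.
V₂: ΔP = 62, V ≈ 5.92 × 62^0.625 ≈ 78.08 kt.
ΔV over 36 h = 10.67 kt → 24 h equivalent = 10.67 × 24/36 ≈ 7.11 kt.
7 kt < 30 kt ⇒ not rapid intensification.

7 kt, no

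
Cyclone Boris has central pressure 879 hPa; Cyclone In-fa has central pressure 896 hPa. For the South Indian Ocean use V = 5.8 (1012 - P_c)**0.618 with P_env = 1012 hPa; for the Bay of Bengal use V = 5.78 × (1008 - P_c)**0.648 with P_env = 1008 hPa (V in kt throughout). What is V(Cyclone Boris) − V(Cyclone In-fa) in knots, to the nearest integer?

Cyclone Boris: ΔP = 133; V ≈ 5.8 × 133^0.618 ≈ 119.12 kt.
Cyclone In-fa: ΔP = 112; V ≈ 5.78 × 112^0.648 ≈ 122.98 kt.
Difference ≈ 119.12 − 122.98 = -3.86 → -4 kt.

-4 kt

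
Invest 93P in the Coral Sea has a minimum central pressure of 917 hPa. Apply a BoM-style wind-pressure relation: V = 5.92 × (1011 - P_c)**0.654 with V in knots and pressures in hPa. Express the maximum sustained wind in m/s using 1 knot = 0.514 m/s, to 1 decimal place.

59.4 m/s

ΔP = 1011 − 917 = 94 hPa.
V ≈ 5.92 × 94^0.654 = 5.92 × 19.518 ≈ 115.544 kt.
115.544 × 0.514 ≈ 59.39 m/s → 59.4 m/s.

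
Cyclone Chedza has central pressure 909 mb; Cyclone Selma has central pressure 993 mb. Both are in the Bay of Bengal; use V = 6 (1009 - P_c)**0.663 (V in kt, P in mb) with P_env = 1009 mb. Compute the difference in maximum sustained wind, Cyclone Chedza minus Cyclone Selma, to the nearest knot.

89 kt

Cyclone Chedza: ΔP = 100; V ≈ 6 × 100^0.663 ≈ 127.10 kt.
Cyclone Selma: ΔP = 16; V ≈ 6 × 16^0.663 ≈ 37.71 kt.
Difference ≈ 127.10 − 37.71 = 89.39 → 89 kt.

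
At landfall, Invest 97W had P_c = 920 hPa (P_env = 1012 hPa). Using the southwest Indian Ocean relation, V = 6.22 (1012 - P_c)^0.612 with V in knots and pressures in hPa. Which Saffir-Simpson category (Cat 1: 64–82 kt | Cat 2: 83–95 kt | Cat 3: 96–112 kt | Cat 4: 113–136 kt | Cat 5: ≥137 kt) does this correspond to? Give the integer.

3

ΔP = 1012 − 920 = 92 hPa.
V ≈ 6.22 × 92^0.612 = 6.22 × 15.92 ≈ 99 kt.
99 kt falls in the Category 3 band.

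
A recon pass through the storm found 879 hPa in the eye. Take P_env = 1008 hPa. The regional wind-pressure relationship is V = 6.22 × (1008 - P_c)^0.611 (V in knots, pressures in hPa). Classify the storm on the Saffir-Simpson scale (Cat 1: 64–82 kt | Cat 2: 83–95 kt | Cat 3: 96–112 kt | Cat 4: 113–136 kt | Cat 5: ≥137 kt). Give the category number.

4

ΔP = 1008 − 879 = 129 hPa.
V ≈ 6.22 × 129^0.611 = 6.22 × 19.48 ≈ 121 kt.
121 kt falls in the Category 4 band.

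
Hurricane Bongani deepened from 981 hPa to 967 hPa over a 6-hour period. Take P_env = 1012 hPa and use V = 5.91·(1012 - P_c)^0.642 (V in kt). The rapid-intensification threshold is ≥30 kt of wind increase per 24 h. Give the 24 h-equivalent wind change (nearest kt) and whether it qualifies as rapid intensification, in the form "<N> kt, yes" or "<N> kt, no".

V₁: ΔP = 31, V ≈ 5.91 × 31^0.642 ≈ 53.58 kt.
V₂: ΔP = 45, V ≈ 5.91 × 45^0.642 ≈ 68.07 kt.
ΔV over 6 h = 14.49 kt → 24 h equivalent = 14.49 × 24/6 ≈ 57.96 kt.
58 kt ≥ 30 kt ⇒ rapid intensification.

58 kt, yes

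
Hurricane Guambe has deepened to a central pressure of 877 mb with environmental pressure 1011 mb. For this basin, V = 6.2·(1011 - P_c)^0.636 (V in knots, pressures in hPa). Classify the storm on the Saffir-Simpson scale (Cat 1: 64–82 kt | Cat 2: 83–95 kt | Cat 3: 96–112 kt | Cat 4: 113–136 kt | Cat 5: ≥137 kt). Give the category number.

5

ΔP = 1011 − 877 = 134 mb.
V ≈ 6.2 × 134^0.636 = 6.2 × 22.53 ≈ 140 kt.
140 kt falls in the Category 5 band.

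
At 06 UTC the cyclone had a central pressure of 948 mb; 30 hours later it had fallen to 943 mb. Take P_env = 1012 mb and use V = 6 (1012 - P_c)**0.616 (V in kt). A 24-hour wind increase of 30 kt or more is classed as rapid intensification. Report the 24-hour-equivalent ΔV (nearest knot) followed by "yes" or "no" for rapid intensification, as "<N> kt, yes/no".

V₁: ΔP = 64, V ≈ 6 × 64^0.616 ≈ 77.76 kt.
V₂: ΔP = 69, V ≈ 6 × 69^0.616 ≈ 81.45 kt.
ΔV over 30 h = 3.69 kt → 24 h equivalent = 3.69 × 24/30 ≈ 2.95 kt.
3 kt < 30 kt ⇒ not rapid intensification.

3 kt, no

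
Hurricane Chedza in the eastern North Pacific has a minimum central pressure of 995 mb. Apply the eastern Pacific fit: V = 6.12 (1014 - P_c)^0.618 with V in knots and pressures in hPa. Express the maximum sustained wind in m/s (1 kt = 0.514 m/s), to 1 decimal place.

ΔP = 1014 − 995 = 19 mb.
V ≈ 6.12 × 19^0.618 = 6.12 × 6.170 ≈ 37.759 kt.
37.759 × 0.514 ≈ 19.41 m/s → 19.4 m/s.

19.4 m/s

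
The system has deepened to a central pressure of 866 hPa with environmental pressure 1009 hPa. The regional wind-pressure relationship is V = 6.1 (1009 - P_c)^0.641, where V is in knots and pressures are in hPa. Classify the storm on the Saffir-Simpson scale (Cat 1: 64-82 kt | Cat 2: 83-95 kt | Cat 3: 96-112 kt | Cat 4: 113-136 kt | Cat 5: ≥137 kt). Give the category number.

5

ΔP = 1009 − 866 = 143 hPa.
V ≈ 6.1 × 143^0.641 = 6.1 × 24.08 ≈ 147 kt.
147 kt falls in the Category 5 band.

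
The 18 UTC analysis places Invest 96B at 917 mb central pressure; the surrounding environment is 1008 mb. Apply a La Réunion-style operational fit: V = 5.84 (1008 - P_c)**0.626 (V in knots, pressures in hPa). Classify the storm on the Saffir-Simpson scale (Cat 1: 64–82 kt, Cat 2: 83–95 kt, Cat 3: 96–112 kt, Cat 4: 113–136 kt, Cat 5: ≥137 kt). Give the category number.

3

ΔP = 1008 − 917 = 91 mb.
V ≈ 5.84 × 91^0.626 = 5.84 × 16.84 ≈ 98 kt.
98 kt falls in the Category 3 band.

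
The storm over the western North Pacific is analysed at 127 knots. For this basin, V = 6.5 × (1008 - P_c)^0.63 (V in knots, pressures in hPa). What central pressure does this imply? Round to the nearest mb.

ΔP = (V / 6.5)^(1/0.63) = (127/6.5)^1.587.
127/6.5 = 19.538; 19.538^1.587 ≈ 111.95 mb.
P_c = 1008 − 111.95 = 896.05 ≈ 896 mb.

896 mb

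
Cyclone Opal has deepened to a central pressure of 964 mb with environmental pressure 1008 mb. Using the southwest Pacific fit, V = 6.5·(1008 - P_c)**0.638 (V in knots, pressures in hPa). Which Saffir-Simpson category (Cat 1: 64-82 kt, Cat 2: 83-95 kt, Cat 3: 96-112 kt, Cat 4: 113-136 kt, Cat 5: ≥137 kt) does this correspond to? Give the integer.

1

ΔP = 1008 − 964 = 44 mb.
V ≈ 6.5 × 44^0.638 = 6.5 × 11.18 ≈ 73 kt.
73 kt falls in the Category 1 band.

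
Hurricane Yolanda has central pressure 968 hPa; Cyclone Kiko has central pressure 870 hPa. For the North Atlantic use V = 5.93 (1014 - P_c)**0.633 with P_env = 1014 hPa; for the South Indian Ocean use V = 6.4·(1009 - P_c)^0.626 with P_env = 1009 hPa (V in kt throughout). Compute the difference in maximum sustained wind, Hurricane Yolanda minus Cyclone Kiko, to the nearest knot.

Hurricane Yolanda: ΔP = 46; V ≈ 5.93 × 46^0.633 ≈ 66.92 kt.
Cyclone Kiko: ΔP = 139; V ≈ 6.4 × 139^0.626 ≈ 140.51 kt.
Difference ≈ 66.92 − 140.51 = -73.59 → -74 kt.

-74 kt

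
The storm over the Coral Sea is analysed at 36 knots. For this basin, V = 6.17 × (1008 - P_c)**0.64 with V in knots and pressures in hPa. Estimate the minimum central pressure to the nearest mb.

992 mb

ΔP = (V / 6.17)^(1/0.64) = (36/6.17)^1.562.
36/6.17 = 5.835; 5.835^1.562 ≈ 15.74 mb.
P_c = 1008 − 15.74 = 992.26 ≈ 992 mb.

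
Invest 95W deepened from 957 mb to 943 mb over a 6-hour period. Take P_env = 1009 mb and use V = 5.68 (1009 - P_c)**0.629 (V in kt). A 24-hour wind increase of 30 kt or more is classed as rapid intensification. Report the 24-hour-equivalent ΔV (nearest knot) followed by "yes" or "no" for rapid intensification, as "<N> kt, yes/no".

V₁: ΔP = 52, V ≈ 5.68 × 52^0.629 ≈ 68.19 kt.
V₂: ΔP = 66, V ≈ 5.68 × 66^0.629 ≈ 79.22 kt.
ΔV over 6 h = 11.03 kt → 24 h equivalent = 11.03 × 24/6 ≈ 44.12 kt.
44 kt ≥ 30 kt ⇒ rapid intensification.

44 kt, yes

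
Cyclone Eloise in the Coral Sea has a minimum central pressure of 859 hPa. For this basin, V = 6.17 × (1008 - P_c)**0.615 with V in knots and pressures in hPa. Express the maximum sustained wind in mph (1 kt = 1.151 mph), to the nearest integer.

ΔP = 1008 − 859 = 149 hPa.
V ≈ 6.17 × 149^0.615 = 6.17 × 21.702 ≈ 133.904 kt.
133.904 × 1.151 ≈ 154.12 mph → 154 mph.

154 mph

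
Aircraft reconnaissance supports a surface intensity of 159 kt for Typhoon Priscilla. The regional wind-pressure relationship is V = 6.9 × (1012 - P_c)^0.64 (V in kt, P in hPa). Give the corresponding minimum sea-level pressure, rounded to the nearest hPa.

ΔP = (V / 6.9)^(1/0.64) = (159/6.9)^1.562.
159/6.9 = 23.043; 23.043^1.562 ≈ 134.58 hPa.
P_c = 1012 − 134.58 = 877.42 ≈ 877 hPa.

877 hPa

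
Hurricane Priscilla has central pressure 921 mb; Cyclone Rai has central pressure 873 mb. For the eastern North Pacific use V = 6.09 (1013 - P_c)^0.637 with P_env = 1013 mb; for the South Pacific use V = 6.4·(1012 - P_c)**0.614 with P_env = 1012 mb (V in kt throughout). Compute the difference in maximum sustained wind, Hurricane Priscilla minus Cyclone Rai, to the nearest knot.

-24 kt

Hurricane Priscilla: ΔP = 92; V ≈ 6.09 × 92^0.637 ≈ 108.53 kt.
Cyclone Rai: ΔP = 139; V ≈ 6.4 × 139^0.614 ≈ 132.43 kt.
Difference ≈ 108.53 − 132.43 = -23.90 → -24 kt.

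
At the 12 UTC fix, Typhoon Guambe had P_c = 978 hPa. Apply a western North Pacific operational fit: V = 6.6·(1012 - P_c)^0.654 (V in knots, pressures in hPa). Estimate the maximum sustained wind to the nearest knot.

66 kt

ΔP = 1012 − 978 = 34 hPa.
34^0.654 ≈ 10.037.
V ≈ 6.6 × 10.037 ≈ 66.2 kt.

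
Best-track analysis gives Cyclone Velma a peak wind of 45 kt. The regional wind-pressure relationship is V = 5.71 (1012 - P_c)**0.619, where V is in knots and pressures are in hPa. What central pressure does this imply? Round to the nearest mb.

984 mb

ΔP = (V / 5.71)^(1/0.619) = (45/5.71)^1.616.
45/5.71 = 7.881; 7.881^1.616 ≈ 28.08 mb.
P_c = 1012 − 28.08 = 983.92 ≈ 984 mb.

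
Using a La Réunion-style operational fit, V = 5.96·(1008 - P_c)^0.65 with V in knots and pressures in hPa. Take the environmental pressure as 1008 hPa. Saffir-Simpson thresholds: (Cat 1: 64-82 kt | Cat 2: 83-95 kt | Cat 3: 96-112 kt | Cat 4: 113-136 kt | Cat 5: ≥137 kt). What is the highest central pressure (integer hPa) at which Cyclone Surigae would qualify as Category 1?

Category 1 begins at V = 64 kt.
Required ΔP = (64/5.96)^(1/0.65) = 10.738^1.538 ≈ 38.55 hPa.
P_c ≤ 1008 − 38.55 = 969.45, so the highest integer P_c is 969 hPa.

969 hPa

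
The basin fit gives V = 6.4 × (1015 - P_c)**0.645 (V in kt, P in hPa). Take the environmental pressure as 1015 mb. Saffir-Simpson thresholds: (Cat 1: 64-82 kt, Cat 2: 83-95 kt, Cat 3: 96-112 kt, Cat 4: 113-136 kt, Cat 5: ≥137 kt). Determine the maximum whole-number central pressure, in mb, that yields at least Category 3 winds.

Category 3 begins at V = 96 kt.
Required ΔP = (96/6.4)^(1/0.645) = 15.000^1.550 ≈ 66.59 mb.
P_c ≤ 1015 − 66.59 = 948.41, so the highest integer P_c is 948 mb.

948 mb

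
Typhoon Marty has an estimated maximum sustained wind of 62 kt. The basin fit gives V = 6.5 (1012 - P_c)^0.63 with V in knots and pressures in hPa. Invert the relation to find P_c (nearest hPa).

976 hPa

ΔP = (V / 6.5)^(1/0.63) = (62/6.5)^1.587.
62/6.5 = 9.538; 9.538^1.587 ≈ 35.87 hPa.
P_c = 1012 − 35.87 = 976.13 ≈ 976 hPa.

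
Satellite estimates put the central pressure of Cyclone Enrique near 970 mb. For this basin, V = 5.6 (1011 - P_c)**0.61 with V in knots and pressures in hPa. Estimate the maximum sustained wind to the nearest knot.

ΔP = 1011 − 970 = 41 mb.
41^0.61 ≈ 9.634.
V ≈ 5.6 × 9.634 ≈ 53.9 kt.

54 kt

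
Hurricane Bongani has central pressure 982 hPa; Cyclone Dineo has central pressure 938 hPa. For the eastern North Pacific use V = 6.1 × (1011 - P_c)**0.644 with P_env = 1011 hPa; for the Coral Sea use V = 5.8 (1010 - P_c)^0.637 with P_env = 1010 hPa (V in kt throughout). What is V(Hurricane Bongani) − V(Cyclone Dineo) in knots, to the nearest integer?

Hurricane Bongani: ΔP = 29; V ≈ 6.1 × 29^0.644 ≈ 53.35 kt.
Cyclone Dineo: ΔP = 72; V ≈ 5.8 × 72^0.637 ≈ 88.42 kt.
Difference ≈ 53.35 − 88.42 = -35.07 → -35 kt.

-35 kt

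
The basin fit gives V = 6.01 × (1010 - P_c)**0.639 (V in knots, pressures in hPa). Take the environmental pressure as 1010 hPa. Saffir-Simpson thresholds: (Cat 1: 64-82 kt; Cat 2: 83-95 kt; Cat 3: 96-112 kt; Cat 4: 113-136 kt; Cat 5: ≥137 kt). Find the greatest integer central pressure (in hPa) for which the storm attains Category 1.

Category 1 begins at V = 64 kt.
Required ΔP = (64/6.01)^(1/0.639) = 10.649^1.565 ≈ 40.52 hPa.
P_c ≤ 1010 − 40.52 = 969.48, so the highest integer P_c is 969 hPa.

969 hPa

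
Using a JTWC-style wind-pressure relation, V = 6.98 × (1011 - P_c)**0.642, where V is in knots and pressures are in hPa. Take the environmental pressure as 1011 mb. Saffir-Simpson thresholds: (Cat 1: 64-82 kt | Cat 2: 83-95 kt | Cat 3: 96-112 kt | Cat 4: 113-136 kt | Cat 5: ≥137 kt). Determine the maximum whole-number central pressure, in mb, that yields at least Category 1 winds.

979 mb

Category 1 begins at V = 64 kt.
Required ΔP = (64/6.98)^(1/0.642) = 9.169^1.558 ≈ 31.55 mb.
P_c ≤ 1011 − 31.55 = 979.45, so the highest integer P_c is 979 mb.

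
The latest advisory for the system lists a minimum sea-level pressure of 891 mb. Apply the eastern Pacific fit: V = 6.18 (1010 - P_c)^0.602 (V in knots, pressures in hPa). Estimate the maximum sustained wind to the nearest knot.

110 kt

ΔP = 1010 − 891 = 119 mb.
119^0.602 ≈ 17.761.
V ≈ 6.18 × 17.761 ≈ 109.8 kt.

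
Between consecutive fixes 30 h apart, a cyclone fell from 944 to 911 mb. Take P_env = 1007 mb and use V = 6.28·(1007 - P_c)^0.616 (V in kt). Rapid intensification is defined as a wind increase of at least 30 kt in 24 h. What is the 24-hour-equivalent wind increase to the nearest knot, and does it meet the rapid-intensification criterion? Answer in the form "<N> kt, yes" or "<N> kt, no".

19 kt, no

V₁: ΔP = 63, V ≈ 6.28 × 63^0.616 ≈ 80.60 kt.
V₂: ΔP = 96, V ≈ 6.28 × 96^0.616 ≈ 104.48 kt.
ΔV over 30 h = 23.88 kt → 24 h equivalent = 23.88 × 24/30 ≈ 19.10 kt.
19 kt < 30 kt ⇒ not rapid intensification.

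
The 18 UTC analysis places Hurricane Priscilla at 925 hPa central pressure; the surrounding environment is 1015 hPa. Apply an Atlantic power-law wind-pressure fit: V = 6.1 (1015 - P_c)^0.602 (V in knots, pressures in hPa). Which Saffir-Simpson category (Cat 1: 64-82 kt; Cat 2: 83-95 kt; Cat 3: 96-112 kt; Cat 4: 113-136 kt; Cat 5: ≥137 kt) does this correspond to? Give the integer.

ΔP = 1015 − 925 = 90 hPa.
V ≈ 6.1 × 90^0.602 = 6.1 × 15.01 ≈ 92 kt.
92 kt falls in the Category 2 band.

2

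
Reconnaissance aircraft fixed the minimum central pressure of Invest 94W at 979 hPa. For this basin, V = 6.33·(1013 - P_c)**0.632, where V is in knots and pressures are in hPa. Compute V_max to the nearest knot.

ΔP = 1013 − 979 = 34 hPa.
34^0.632 ≈ 9.287.
V ≈ 6.33 × 9.287 ≈ 58.8 kt.

59 kt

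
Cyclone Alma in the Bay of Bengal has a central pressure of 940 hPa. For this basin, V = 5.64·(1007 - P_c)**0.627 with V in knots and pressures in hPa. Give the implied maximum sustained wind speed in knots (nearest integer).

79 kt

ΔP = 1007 − 940 = 67 hPa.
67^0.627 ≈ 13.962.
V ≈ 5.64 × 13.962 ≈ 78.7 kt.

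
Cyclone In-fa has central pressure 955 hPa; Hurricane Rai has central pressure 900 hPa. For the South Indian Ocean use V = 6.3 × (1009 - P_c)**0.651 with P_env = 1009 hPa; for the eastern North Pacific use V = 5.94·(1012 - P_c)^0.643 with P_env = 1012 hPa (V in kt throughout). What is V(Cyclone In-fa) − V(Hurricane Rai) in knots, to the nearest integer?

-39 kt

Cyclone In-fa: ΔP = 54; V ≈ 6.3 × 54^0.651 ≈ 84.55 kt.
Hurricane Rai: ΔP = 112; V ≈ 5.94 × 112^0.643 ≈ 123.43 kt.
Difference ≈ 84.55 − 123.43 = -38.88 → -39 kt.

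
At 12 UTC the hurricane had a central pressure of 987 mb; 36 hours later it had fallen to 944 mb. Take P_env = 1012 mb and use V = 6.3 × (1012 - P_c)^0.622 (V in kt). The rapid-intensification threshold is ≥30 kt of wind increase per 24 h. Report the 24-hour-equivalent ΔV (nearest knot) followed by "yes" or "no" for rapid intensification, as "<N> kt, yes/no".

V₁: ΔP = 25, V ≈ 6.3 × 25^0.622 ≈ 46.65 kt.
V₂: ΔP = 68, V ≈ 6.3 × 68^0.622 ≈ 86.93 kt.
ΔV over 36 h = 40.28 kt → 24 h equivalent = 40.28 × 24/36 ≈ 26.85 kt.
27 kt < 30 kt ⇒ not rapid intensification.

27 kt, no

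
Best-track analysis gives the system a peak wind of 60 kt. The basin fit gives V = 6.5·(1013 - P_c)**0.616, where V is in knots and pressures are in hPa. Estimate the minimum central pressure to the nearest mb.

ΔP = (V / 6.5)^(1/0.616) = (60/6.5)^1.623.
60/6.5 = 9.231; 9.231^1.623 ≈ 36.89 mb.
P_c = 1013 − 36.89 = 976.11 ≈ 976 mb.

976 mb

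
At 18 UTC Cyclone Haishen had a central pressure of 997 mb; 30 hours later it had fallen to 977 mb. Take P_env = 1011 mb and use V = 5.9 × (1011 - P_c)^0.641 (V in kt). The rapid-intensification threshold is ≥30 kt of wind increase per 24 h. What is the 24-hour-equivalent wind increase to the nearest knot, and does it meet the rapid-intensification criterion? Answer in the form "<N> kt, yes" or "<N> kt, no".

20 kt, no

V₁: ΔP = 14, V ≈ 5.9 × 14^0.641 ≈ 32.03 kt.
V₂: ΔP = 34, V ≈ 5.9 × 34^0.641 ≈ 56.56 kt.
ΔV over 30 h = 24.53 kt → 24 h equivalent = 24.53 × 24/30 ≈ 19.62 kt.
20 kt < 30 kt ⇒ not rapid intensification.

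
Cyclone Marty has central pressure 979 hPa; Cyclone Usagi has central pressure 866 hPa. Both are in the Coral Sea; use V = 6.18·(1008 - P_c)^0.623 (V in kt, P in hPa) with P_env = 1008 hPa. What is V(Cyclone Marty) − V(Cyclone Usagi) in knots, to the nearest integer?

-85 kt

Cyclone Marty: ΔP = 29; V ≈ 6.18 × 29^0.623 ≈ 50.36 kt.
Cyclone Usagi: ΔP = 142; V ≈ 6.18 × 142^0.623 ≈ 135.48 kt.
Difference ≈ 50.36 − 135.48 = -85.12 → -85 kt.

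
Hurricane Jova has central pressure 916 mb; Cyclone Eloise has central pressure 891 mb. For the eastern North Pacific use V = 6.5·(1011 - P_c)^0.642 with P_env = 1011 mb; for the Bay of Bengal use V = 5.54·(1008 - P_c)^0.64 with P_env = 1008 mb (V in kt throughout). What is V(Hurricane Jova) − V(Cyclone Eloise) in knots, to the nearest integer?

Hurricane Jova: ΔP = 95; V ≈ 6.5 × 95^0.642 ≈ 120.95 kt.
Cyclone Eloise: ΔP = 117; V ≈ 5.54 × 117^0.64 ≈ 116.72 kt.
Difference ≈ 120.95 − 116.72 = 4.23 → 4 kt.

4 kt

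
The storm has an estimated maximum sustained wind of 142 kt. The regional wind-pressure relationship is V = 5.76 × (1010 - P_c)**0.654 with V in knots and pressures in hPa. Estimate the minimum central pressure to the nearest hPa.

876 hPa

ΔP = (V / 5.76)^(1/0.654) = (142/5.76)^1.529.
142/5.76 = 24.653; 24.653^1.529 ≈ 134.35 hPa.
P_c = 1010 − 134.35 = 875.65 ≈ 876 hPa.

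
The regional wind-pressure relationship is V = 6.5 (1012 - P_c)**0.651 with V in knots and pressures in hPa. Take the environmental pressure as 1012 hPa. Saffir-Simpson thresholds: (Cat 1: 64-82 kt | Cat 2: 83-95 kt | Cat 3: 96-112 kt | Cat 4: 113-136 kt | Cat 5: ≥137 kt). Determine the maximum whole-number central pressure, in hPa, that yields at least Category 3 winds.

Category 3 begins at V = 96 kt.
Required ΔP = (96/6.5)^(1/0.651) = 14.769^1.536 ≈ 62.55 hPa.
P_c ≤ 1012 − 62.55 = 949.45, so the highest integer P_c is 949 hPa.

949 hPa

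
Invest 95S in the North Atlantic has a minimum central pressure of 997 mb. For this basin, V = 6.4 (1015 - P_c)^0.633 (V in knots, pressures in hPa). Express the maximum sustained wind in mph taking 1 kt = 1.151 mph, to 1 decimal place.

45.9 mph

ΔP = 1015 − 997 = 18 mb.
V ≈ 6.4 × 18^0.633 = 6.4 × 6.231 ≈ 39.881 kt.
39.881 × 1.151 ≈ 45.90 mph → 45.9 mph.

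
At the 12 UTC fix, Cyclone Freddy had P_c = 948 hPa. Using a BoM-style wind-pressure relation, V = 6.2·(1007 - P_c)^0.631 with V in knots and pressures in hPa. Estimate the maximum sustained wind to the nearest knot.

81 kt

ΔP = 1007 − 948 = 59 hPa.
59^0.631 ≈ 13.104.
V ≈ 6.2 × 13.104 ≈ 81.2 kt.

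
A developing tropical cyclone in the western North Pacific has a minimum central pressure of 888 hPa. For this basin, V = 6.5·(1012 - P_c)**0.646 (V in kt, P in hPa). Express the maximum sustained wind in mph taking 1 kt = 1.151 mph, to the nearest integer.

ΔP = 1012 − 888 = 124 hPa.
V ≈ 6.5 × 124^0.646 = 6.5 × 22.509 ≈ 146.307 kt.
146.307 × 1.151 ≈ 168.40 mph → 168 mph.

168 mph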